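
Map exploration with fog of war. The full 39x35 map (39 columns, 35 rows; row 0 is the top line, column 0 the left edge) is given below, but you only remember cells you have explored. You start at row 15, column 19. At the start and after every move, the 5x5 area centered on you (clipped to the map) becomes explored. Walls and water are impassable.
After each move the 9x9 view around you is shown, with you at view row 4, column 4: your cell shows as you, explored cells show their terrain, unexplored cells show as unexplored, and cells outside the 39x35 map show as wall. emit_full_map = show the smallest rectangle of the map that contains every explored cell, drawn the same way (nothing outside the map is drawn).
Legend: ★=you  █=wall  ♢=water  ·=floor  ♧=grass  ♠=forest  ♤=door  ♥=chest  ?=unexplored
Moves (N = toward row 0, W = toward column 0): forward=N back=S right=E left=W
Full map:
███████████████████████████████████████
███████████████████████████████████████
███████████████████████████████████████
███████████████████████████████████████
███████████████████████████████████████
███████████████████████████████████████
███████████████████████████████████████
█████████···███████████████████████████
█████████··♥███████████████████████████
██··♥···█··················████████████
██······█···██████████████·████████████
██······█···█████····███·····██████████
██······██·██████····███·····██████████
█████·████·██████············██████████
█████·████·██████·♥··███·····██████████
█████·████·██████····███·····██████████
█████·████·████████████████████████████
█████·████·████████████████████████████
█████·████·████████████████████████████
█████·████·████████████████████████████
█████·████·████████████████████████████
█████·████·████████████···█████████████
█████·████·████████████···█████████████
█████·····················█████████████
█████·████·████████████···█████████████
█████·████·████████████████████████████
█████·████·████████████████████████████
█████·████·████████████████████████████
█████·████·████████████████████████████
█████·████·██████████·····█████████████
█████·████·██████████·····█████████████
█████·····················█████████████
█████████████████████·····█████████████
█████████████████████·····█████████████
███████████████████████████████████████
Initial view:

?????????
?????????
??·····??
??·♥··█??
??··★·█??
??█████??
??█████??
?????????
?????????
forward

?????????
?????????
??····█??
??·····??
??·♥★·█??
??····█??
??█████??
??█████??
?????????

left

?????????
?????????
??█····█?
??█·····?
??█·★··█?
??█····█?
??██████?
???█████?
?????????

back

?????????
??█····█?
??█·····?
??█·♥··█?
??█·★··█?
??██████?
??██████?
?????????
?????????

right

?????????
?█····█??
?█·····??
?█·♥··█??
?█··★·█??
?██████??
?██████??
?????????
?????????

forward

?????????
?????????
?█····█??
?█·····??
?█·♥★·█??
?█····█??
?██████??
?██████??
?????????

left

?????????
?????????
??█····█?
??█·····?
??█·★··█?
??█····█?
??██████?
??██████?
?????????

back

?????????
??█····█?
??█·····?
??█·♥··█?
??█·★··█?
??██████?
??██████?
?????????
?????????

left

?????????
???█····█
??██·····
??██·♥··█
??██★···█
??███████
??███████
?????????
?????????

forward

?????????
?????????
??██····█
??██·····
??██★♥··█
??██····█
??███████
??███████
?????????

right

?????????
?????????
?██····█?
?██·····?
?██·★··█?
?██····█?
?███████?
?███████?
?????????

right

?????????
?????????
██····█??
██·····??
██·♥★·█??
██····█??
███████??
███████??
?????????

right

?????????
?????????
█····██??
█······??
█·♥·★██??
█····██??
███████??
██████???
?????????

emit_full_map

██····██
██······
██·♥·★██
██····██
████████
███████?

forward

?????????
?????????
??···██??
█····██??
█···★··??
█·♥··██??
█····██??
███████??
██████???

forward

?????????
?????????
??█████??
??···██??
█···★██??
█······??
█·♥··██??
█····██??
███████??

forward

?????????
?????????
??·····??
??█████??
??··★██??
█····██??
█······??
█·♥··██??
█····██??

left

?????????
?????????
??······?
??██████?
??··★·██?
██····██?
██······?
██·♥··██?
██····██?

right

?????????
?????????
?······??
?██████??
?···★██??
█····██??
█······??
█·♥··██??
█····██??

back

?????????
?······??
?██████??
?····██??
█···★██??
█······??
█·♥··██??
█····██??
███████??

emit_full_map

??······
??██████
??····██
██···★██
██······
██·♥··██
██····██
████████
███████?

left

?????????
??······?
??██████?
??····██?
██··★·██?
██······?
██·♥··██?
██····██?
████████?

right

?????????
?······??
?██████??
?····██??
█···★██??
█······??
█·♥··██??
█····██??
███████??

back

?······??
?██████??
?····██??
█····██??
█···★··??
█·♥··██??
█····██??
███████??
██████???

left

??······?
??██████?
??····██?
██····██?
██··★···?
██·♥··██?
██····██?
████████?
███████??

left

???······
???██████
??█····██
?██····██
?██·★····
?██·♥··██
?██····██
?████████
?███████?

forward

?????????
???······
??███████
??█····██
?██·★··██
?██······
?██·♥··██
?██····██
?████████

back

???······
??███████
??█····██
?██····██
?██·★····
?██·♥··██
?██····██
?████████
?███████?

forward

?????????
???······
??███████
??█····██
?██·★··██
?██······
?██·♥··██
?██····██
?████████

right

?????????
??······?
?███████?
?█····██?
██··★·██?
██······?
██·♥··██?
██····██?
████████?

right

?????????
?······??
███████??
█····██??
█···★██??
█······??
█·♥··██??
█····██??
███████??

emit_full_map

??······
?███████
?█····██
██···★██
██······
██·♥··██
██····██
████████
███████?

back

?······??
███████??
█····██??
█····██??
█···★··??
█·♥··██??
█····██??
███████??
██████???

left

??······?
?███████?
?█····██?
██····██?
██··★···?
██·♥··██?
██····██?
████████?
███████??

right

?······??
███████??
█····██??
█····██??
█···★··??
█·♥··██??
█····██??
███████??
██████???

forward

?????????
?······??
███████??
█····██??
█···★██??
█······??
█·♥··██??
█····██??
███████??


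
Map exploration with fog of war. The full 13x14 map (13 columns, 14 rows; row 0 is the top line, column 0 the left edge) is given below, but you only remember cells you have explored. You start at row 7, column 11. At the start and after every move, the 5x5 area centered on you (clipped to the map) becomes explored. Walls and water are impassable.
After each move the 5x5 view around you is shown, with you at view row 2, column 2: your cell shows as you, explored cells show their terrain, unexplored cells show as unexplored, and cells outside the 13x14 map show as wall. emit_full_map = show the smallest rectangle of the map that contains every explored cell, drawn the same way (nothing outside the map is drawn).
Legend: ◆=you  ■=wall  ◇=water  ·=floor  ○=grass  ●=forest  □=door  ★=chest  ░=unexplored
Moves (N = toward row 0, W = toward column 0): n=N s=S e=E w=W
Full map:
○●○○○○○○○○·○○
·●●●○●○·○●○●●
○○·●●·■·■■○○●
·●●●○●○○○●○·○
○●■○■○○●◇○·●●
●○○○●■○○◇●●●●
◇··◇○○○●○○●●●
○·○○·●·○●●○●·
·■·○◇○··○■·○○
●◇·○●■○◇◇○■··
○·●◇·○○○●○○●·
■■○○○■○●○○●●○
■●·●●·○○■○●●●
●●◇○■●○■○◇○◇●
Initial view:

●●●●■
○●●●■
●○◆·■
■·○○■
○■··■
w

◇●●●●
○○●●●
●●◆●·
○■·○○
◇○■··

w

○◇●●●
●○○●●
○●◆○●
·○■·○
◇◇○■·

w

○○◇●●
○●○○●
·○◆●○
··○■·
○◇◇○■

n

○●◇○·
○○◇●●
○●◆○●
·○●●○
··○■·

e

●◇○·●
○◇●●●
●○◆●●
○●●○●
·○■·○

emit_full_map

○●◇○·●░
○○◇●●●●
○●○◆●●●
·○●●○●·
··○■·○○
○◇◇○■··

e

◇○·●●
◇●●●●
○○◆●●
●●○●·
○■·○○

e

○·●●■
●●●●■
○●◆●■
●○●·■
■·○○■

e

·●●■■
●●●■■
●●◆■■
○●·■■
·○○■■

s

●●●■■
●●●■■
○●◆■■
·○○■■
■··■■

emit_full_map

○●◇○·●●
○○◇●●●●
○●○○●●●
·○●●○●◆
··○■·○○
○◇◇○■··


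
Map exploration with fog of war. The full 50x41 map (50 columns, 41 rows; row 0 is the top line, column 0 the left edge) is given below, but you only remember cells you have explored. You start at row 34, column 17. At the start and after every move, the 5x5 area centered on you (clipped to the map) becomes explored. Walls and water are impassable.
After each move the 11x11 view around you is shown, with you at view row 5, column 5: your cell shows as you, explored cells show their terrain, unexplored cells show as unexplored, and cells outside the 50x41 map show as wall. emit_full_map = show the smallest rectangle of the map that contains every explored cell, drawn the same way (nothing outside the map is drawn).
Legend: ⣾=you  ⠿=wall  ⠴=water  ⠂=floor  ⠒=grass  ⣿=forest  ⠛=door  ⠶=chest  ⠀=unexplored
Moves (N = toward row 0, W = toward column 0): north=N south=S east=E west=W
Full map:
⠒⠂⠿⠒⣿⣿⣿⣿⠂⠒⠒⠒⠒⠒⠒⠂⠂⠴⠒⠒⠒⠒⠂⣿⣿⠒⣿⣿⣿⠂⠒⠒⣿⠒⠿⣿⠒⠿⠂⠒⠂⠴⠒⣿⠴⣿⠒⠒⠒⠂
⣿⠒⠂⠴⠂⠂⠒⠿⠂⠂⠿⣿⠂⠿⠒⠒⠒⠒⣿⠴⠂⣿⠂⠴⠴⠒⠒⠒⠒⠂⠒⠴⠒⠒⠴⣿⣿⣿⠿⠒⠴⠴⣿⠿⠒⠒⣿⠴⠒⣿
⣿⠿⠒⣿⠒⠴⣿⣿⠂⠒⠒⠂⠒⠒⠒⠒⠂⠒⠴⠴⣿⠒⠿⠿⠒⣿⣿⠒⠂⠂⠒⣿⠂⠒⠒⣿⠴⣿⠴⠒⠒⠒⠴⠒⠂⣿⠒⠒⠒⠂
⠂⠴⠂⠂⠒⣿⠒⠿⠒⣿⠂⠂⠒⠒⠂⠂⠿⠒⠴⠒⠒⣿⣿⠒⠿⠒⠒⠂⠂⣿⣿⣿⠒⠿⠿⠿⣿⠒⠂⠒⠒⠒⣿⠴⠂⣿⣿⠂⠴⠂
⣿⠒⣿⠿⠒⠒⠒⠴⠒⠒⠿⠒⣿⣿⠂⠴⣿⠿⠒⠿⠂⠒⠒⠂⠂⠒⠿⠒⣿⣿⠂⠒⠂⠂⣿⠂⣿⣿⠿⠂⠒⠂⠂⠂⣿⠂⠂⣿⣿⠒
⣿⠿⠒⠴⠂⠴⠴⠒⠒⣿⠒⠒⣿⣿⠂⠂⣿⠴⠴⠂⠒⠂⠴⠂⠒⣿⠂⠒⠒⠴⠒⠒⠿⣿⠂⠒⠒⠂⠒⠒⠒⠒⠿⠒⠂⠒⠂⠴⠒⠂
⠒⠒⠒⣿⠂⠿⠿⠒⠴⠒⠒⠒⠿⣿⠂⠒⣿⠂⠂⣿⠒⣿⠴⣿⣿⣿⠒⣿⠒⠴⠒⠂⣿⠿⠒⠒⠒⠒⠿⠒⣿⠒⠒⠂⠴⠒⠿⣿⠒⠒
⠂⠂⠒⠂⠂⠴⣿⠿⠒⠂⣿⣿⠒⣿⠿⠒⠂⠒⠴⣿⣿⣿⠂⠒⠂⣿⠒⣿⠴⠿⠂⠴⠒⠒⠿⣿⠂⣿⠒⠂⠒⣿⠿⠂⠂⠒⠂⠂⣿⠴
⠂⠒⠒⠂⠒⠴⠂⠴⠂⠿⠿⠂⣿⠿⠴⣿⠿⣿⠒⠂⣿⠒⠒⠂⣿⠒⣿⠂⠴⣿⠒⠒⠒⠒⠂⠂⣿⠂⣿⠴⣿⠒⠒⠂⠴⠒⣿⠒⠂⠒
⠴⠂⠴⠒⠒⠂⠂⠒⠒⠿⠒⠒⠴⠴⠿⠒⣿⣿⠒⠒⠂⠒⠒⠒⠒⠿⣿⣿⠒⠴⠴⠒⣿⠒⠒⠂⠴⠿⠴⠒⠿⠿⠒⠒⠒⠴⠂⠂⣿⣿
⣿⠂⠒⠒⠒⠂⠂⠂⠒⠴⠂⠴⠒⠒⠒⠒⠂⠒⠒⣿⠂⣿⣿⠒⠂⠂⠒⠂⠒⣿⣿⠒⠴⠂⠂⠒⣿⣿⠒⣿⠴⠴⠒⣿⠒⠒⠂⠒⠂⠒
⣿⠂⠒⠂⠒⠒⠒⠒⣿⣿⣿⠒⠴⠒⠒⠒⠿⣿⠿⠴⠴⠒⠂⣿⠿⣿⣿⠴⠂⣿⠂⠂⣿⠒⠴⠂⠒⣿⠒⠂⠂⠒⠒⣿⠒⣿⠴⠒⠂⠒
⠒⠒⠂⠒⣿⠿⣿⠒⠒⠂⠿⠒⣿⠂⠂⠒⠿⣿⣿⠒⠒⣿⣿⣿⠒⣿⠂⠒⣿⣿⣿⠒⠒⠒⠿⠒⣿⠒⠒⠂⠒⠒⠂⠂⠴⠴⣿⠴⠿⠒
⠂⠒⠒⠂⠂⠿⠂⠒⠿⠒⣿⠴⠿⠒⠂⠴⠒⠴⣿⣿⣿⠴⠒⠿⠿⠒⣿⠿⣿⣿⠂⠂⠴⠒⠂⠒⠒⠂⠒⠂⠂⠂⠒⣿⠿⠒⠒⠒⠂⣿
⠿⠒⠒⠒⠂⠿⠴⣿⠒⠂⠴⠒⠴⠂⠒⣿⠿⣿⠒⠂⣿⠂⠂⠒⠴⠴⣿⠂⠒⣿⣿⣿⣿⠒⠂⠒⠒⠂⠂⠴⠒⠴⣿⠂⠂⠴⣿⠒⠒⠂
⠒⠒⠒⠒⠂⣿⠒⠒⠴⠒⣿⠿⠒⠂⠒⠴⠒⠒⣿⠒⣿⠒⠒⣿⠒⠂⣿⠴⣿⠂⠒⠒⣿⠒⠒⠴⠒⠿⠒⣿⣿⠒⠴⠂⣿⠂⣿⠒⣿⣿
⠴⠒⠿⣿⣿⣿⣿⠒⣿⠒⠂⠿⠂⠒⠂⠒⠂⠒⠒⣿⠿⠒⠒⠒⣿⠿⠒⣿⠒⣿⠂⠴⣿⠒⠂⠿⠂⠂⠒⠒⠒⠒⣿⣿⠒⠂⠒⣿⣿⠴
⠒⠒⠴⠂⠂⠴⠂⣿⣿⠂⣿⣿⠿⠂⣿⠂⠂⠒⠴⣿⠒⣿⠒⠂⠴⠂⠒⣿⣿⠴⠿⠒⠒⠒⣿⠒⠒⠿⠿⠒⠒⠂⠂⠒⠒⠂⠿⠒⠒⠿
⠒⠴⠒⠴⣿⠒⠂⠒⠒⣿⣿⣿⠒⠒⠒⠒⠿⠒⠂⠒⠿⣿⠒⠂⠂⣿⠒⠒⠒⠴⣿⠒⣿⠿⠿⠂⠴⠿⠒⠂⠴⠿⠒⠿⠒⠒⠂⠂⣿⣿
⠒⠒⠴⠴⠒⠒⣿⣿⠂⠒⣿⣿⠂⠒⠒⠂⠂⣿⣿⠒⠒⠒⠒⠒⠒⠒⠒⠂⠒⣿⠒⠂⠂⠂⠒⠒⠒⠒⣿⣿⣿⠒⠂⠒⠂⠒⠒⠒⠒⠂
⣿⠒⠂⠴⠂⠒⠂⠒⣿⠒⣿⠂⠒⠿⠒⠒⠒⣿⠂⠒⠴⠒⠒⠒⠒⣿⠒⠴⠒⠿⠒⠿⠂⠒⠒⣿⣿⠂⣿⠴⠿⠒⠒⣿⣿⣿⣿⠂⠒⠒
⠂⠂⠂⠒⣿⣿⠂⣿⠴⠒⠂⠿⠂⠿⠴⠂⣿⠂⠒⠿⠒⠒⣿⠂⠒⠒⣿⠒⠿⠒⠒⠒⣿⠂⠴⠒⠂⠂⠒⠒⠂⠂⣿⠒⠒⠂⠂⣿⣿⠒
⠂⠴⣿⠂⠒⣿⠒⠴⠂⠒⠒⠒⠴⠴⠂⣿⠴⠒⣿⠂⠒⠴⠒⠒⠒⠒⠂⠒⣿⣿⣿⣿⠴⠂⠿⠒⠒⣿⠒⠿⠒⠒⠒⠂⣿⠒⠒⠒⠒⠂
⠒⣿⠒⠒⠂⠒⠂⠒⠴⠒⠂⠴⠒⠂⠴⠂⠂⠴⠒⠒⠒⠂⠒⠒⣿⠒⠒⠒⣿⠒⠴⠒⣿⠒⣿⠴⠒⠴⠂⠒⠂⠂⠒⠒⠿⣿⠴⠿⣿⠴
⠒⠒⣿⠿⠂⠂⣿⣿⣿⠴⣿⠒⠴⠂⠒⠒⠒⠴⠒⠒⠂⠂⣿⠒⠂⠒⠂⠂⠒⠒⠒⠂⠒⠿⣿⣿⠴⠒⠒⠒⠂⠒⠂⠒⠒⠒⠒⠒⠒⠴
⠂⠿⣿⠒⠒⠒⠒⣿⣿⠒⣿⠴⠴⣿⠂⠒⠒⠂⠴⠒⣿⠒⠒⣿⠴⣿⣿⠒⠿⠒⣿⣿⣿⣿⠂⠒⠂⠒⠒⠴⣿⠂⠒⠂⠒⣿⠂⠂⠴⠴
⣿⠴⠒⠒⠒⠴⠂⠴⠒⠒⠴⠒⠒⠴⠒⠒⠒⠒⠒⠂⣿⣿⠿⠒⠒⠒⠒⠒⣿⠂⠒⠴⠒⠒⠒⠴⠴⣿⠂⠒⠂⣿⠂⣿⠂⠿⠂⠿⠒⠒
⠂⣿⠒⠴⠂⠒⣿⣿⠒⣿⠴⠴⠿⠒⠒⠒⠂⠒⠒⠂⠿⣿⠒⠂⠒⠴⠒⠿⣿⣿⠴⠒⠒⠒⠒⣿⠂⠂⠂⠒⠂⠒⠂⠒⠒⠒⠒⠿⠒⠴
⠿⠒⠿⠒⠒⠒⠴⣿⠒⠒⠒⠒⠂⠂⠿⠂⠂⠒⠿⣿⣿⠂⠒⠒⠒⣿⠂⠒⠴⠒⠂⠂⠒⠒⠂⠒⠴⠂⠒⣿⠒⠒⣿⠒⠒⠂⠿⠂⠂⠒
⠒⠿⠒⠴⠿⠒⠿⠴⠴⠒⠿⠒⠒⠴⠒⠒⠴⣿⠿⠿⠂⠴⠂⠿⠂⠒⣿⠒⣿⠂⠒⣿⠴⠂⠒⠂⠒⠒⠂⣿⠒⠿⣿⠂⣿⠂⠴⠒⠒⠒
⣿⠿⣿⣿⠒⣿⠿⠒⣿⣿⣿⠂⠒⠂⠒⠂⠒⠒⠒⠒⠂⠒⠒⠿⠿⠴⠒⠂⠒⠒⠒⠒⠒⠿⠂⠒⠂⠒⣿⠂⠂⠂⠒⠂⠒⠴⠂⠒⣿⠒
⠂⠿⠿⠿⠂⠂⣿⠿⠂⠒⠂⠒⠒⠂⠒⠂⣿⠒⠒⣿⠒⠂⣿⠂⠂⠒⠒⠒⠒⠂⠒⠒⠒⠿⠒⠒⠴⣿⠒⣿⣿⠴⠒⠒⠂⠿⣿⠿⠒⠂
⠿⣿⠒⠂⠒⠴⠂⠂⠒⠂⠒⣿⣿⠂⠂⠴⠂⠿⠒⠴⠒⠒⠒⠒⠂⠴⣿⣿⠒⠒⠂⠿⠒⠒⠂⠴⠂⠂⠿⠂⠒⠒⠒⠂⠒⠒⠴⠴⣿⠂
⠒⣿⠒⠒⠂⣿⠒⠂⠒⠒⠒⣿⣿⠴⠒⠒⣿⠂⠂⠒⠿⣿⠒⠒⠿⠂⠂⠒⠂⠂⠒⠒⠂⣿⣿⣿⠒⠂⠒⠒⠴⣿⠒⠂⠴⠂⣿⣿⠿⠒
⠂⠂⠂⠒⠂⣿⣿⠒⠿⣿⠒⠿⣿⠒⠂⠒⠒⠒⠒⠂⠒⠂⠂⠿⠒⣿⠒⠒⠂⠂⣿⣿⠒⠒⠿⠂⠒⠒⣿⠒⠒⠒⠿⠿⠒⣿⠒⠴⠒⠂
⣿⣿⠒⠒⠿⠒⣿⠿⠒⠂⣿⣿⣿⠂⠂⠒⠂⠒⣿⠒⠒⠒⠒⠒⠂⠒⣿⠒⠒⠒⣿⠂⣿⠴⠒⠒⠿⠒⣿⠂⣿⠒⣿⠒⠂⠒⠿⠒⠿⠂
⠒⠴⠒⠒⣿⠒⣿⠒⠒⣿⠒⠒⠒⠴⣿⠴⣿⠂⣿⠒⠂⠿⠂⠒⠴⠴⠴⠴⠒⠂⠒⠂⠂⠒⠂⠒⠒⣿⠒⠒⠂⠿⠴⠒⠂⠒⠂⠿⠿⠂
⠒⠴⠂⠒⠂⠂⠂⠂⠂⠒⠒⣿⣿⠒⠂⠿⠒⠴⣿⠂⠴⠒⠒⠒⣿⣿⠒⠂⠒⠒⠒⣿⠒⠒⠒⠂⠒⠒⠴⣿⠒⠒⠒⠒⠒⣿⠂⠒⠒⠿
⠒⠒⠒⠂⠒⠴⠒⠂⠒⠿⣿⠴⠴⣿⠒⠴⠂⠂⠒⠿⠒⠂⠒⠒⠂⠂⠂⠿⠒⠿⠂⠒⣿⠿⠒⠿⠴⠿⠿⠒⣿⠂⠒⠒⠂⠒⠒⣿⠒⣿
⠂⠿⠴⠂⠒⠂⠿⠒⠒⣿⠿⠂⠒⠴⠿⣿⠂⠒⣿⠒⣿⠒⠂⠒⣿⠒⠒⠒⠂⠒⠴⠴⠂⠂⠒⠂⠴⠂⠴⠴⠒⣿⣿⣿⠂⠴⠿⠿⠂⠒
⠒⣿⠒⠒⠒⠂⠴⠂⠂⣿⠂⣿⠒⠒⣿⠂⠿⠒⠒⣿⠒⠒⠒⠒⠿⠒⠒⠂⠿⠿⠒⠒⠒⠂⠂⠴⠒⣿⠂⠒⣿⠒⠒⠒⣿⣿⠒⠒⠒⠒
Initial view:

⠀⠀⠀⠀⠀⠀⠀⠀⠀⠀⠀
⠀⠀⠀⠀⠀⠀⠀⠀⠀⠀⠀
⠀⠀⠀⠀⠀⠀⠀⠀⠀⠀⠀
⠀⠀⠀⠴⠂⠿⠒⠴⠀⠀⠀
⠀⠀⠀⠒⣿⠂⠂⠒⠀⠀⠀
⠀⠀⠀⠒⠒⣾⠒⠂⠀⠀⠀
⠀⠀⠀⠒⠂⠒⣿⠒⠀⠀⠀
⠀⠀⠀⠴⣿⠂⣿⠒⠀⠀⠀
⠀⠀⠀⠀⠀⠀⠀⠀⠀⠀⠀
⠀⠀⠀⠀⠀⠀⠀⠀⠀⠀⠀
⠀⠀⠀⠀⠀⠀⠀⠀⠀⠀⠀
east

⠀⠀⠀⠀⠀⠀⠀⠀⠀⠀⠀
⠀⠀⠀⠀⠀⠀⠀⠀⠀⠀⠀
⠀⠀⠀⠀⠀⠀⠀⠀⠀⠀⠀
⠀⠀⠴⠂⠿⠒⠴⠒⠀⠀⠀
⠀⠀⠒⣿⠂⠂⠒⠿⠀⠀⠀
⠀⠀⠒⠒⠒⣾⠂⠒⠀⠀⠀
⠀⠀⠒⠂⠒⣿⠒⠒⠀⠀⠀
⠀⠀⠴⣿⠂⣿⠒⠂⠀⠀⠀
⠀⠀⠀⠀⠀⠀⠀⠀⠀⠀⠀
⠀⠀⠀⠀⠀⠀⠀⠀⠀⠀⠀
⠀⠀⠀⠀⠀⠀⠀⠀⠀⠀⠀

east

⠀⠀⠀⠀⠀⠀⠀⠀⠀⠀⠀
⠀⠀⠀⠀⠀⠀⠀⠀⠀⠀⠀
⠀⠀⠀⠀⠀⠀⠀⠀⠀⠀⠀
⠀⠴⠂⠿⠒⠴⠒⠒⠀⠀⠀
⠀⠒⣿⠂⠂⠒⠿⣿⠀⠀⠀
⠀⠒⠒⠒⠒⣾⠒⠂⠀⠀⠀
⠀⠒⠂⠒⣿⠒⠒⠒⠀⠀⠀
⠀⠴⣿⠂⣿⠒⠂⠿⠀⠀⠀
⠀⠀⠀⠀⠀⠀⠀⠀⠀⠀⠀
⠀⠀⠀⠀⠀⠀⠀⠀⠀⠀⠀
⠀⠀⠀⠀⠀⠀⠀⠀⠀⠀⠀

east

⠀⠀⠀⠀⠀⠀⠀⠀⠀⠀⠀
⠀⠀⠀⠀⠀⠀⠀⠀⠀⠀⠀
⠀⠀⠀⠀⠀⠀⠀⠀⠀⠀⠀
⠴⠂⠿⠒⠴⠒⠒⠒⠀⠀⠀
⠒⣿⠂⠂⠒⠿⣿⠒⠀⠀⠀
⠒⠒⠒⠒⠂⣾⠂⠂⠀⠀⠀
⠒⠂⠒⣿⠒⠒⠒⠒⠀⠀⠀
⠴⣿⠂⣿⠒⠂⠿⠂⠀⠀⠀
⠀⠀⠀⠀⠀⠀⠀⠀⠀⠀⠀
⠀⠀⠀⠀⠀⠀⠀⠀⠀⠀⠀
⠀⠀⠀⠀⠀⠀⠀⠀⠀⠀⠀

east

⠀⠀⠀⠀⠀⠀⠀⠀⠀⠀⠀
⠀⠀⠀⠀⠀⠀⠀⠀⠀⠀⠀
⠀⠀⠀⠀⠀⠀⠀⠀⠀⠀⠀
⠂⠿⠒⠴⠒⠒⠒⠒⠀⠀⠀
⣿⠂⠂⠒⠿⣿⠒⠒⠀⠀⠀
⠒⠒⠒⠂⠒⣾⠂⠿⠀⠀⠀
⠂⠒⣿⠒⠒⠒⠒⠒⠀⠀⠀
⣿⠂⣿⠒⠂⠿⠂⠒⠀⠀⠀
⠀⠀⠀⠀⠀⠀⠀⠀⠀⠀⠀
⠀⠀⠀⠀⠀⠀⠀⠀⠀⠀⠀
⠀⠀⠀⠀⠀⠀⠀⠀⠀⠀⠀

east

⠀⠀⠀⠀⠀⠀⠀⠀⠀⠀⠀
⠀⠀⠀⠀⠀⠀⠀⠀⠀⠀⠀
⠀⠀⠀⠀⠀⠀⠀⠀⠀⠀⠀
⠿⠒⠴⠒⠒⠒⠒⠂⠀⠀⠀
⠂⠂⠒⠿⣿⠒⠒⠿⠀⠀⠀
⠒⠒⠂⠒⠂⣾⠿⠒⠀⠀⠀
⠒⣿⠒⠒⠒⠒⠒⠂⠀⠀⠀
⠂⣿⠒⠂⠿⠂⠒⠴⠀⠀⠀
⠀⠀⠀⠀⠀⠀⠀⠀⠀⠀⠀
⠀⠀⠀⠀⠀⠀⠀⠀⠀⠀⠀
⠀⠀⠀⠀⠀⠀⠀⠀⠀⠀⠀

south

⠀⠀⠀⠀⠀⠀⠀⠀⠀⠀⠀
⠀⠀⠀⠀⠀⠀⠀⠀⠀⠀⠀
⠿⠒⠴⠒⠒⠒⠒⠂⠀⠀⠀
⠂⠂⠒⠿⣿⠒⠒⠿⠀⠀⠀
⠒⠒⠂⠒⠂⠂⠿⠒⠀⠀⠀
⠒⣿⠒⠒⠒⣾⠒⠂⠀⠀⠀
⠂⣿⠒⠂⠿⠂⠒⠴⠀⠀⠀
⠀⠀⠀⠴⠒⠒⠒⣿⠀⠀⠀
⠀⠀⠀⠀⠀⠀⠀⠀⠀⠀⠀
⠀⠀⠀⠀⠀⠀⠀⠀⠀⠀⠀
⠀⠀⠀⠀⠀⠀⠀⠀⠀⠀⠀

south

⠀⠀⠀⠀⠀⠀⠀⠀⠀⠀⠀
⠿⠒⠴⠒⠒⠒⠒⠂⠀⠀⠀
⠂⠂⠒⠿⣿⠒⠒⠿⠀⠀⠀
⠒⠒⠂⠒⠂⠂⠿⠒⠀⠀⠀
⠒⣿⠒⠒⠒⠒⠒⠂⠀⠀⠀
⠂⣿⠒⠂⠿⣾⠒⠴⠀⠀⠀
⠀⠀⠀⠴⠒⠒⠒⣿⠀⠀⠀
⠀⠀⠀⠒⠂⠒⠒⠂⠀⠀⠀
⠀⠀⠀⠀⠀⠀⠀⠀⠀⠀⠀
⠀⠀⠀⠀⠀⠀⠀⠀⠀⠀⠀
⠿⠿⠿⠿⠿⠿⠿⠿⠿⠿⠿

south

⠿⠒⠴⠒⠒⠒⠒⠂⠀⠀⠀
⠂⠂⠒⠿⣿⠒⠒⠿⠀⠀⠀
⠒⠒⠂⠒⠂⠂⠿⠒⠀⠀⠀
⠒⣿⠒⠒⠒⠒⠒⠂⠀⠀⠀
⠂⣿⠒⠂⠿⠂⠒⠴⠀⠀⠀
⠀⠀⠀⠴⠒⣾⠒⣿⠀⠀⠀
⠀⠀⠀⠒⠂⠒⠒⠂⠀⠀⠀
⠀⠀⠀⣿⠒⠂⠒⣿⠀⠀⠀
⠀⠀⠀⠀⠀⠀⠀⠀⠀⠀⠀
⠿⠿⠿⠿⠿⠿⠿⠿⠿⠿⠿
⠿⠿⠿⠿⠿⠿⠿⠿⠿⠿⠿

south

⠂⠂⠒⠿⣿⠒⠒⠿⠀⠀⠀
⠒⠒⠂⠒⠂⠂⠿⠒⠀⠀⠀
⠒⣿⠒⠒⠒⠒⠒⠂⠀⠀⠀
⠂⣿⠒⠂⠿⠂⠒⠴⠀⠀⠀
⠀⠀⠀⠴⠒⠒⠒⣿⠀⠀⠀
⠀⠀⠀⠒⠂⣾⠒⠂⠀⠀⠀
⠀⠀⠀⣿⠒⠂⠒⣿⠀⠀⠀
⠀⠀⠀⠒⠒⠒⠒⠿⠀⠀⠀
⠿⠿⠿⠿⠿⠿⠿⠿⠿⠿⠿
⠿⠿⠿⠿⠿⠿⠿⠿⠿⠿⠿
⠿⠿⠿⠿⠿⠿⠿⠿⠿⠿⠿

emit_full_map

⠴⠂⠿⠒⠴⠒⠒⠒⠒⠂
⠒⣿⠂⠂⠒⠿⣿⠒⠒⠿
⠒⠒⠒⠒⠂⠒⠂⠂⠿⠒
⠒⠂⠒⣿⠒⠒⠒⠒⠒⠂
⠴⣿⠂⣿⠒⠂⠿⠂⠒⠴
⠀⠀⠀⠀⠀⠴⠒⠒⠒⣿
⠀⠀⠀⠀⠀⠒⠂⣾⠒⠂
⠀⠀⠀⠀⠀⣿⠒⠂⠒⣿
⠀⠀⠀⠀⠀⠒⠒⠒⠒⠿

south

⠒⠒⠂⠒⠂⠂⠿⠒⠀⠀⠀
⠒⣿⠒⠒⠒⠒⠒⠂⠀⠀⠀
⠂⣿⠒⠂⠿⠂⠒⠴⠀⠀⠀
⠀⠀⠀⠴⠒⠒⠒⣿⠀⠀⠀
⠀⠀⠀⠒⠂⠒⠒⠂⠀⠀⠀
⠀⠀⠀⣿⠒⣾⠒⣿⠀⠀⠀
⠀⠀⠀⠒⠒⠒⠒⠿⠀⠀⠀
⠿⠿⠿⠿⠿⠿⠿⠿⠿⠿⠿
⠿⠿⠿⠿⠿⠿⠿⠿⠿⠿⠿
⠿⠿⠿⠿⠿⠿⠿⠿⠿⠿⠿
⠿⠿⠿⠿⠿⠿⠿⠿⠿⠿⠿

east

⠒⠂⠒⠂⠂⠿⠒⠀⠀⠀⠀
⣿⠒⠒⠒⠒⠒⠂⠀⠀⠀⠀
⣿⠒⠂⠿⠂⠒⠴⠀⠀⠀⠀
⠀⠀⠴⠒⠒⠒⣿⣿⠀⠀⠀
⠀⠀⠒⠂⠒⠒⠂⠂⠀⠀⠀
⠀⠀⣿⠒⠂⣾⣿⠒⠀⠀⠀
⠀⠀⠒⠒⠒⠒⠿⠒⠀⠀⠀
⠿⠿⠿⠿⠿⠿⠿⠿⠿⠿⠿
⠿⠿⠿⠿⠿⠿⠿⠿⠿⠿⠿
⠿⠿⠿⠿⠿⠿⠿⠿⠿⠿⠿
⠿⠿⠿⠿⠿⠿⠿⠿⠿⠿⠿

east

⠂⠒⠂⠂⠿⠒⠀⠀⠀⠀⠀
⠒⠒⠒⠒⠒⠂⠀⠀⠀⠀⠀
⠒⠂⠿⠂⠒⠴⠀⠀⠀⠀⠀
⠀⠴⠒⠒⠒⣿⣿⠒⠀⠀⠀
⠀⠒⠂⠒⠒⠂⠂⠂⠀⠀⠀
⠀⣿⠒⠂⠒⣾⠒⠒⠀⠀⠀
⠀⠒⠒⠒⠒⠿⠒⠒⠀⠀⠀
⠿⠿⠿⠿⠿⠿⠿⠿⠿⠿⠿
⠿⠿⠿⠿⠿⠿⠿⠿⠿⠿⠿
⠿⠿⠿⠿⠿⠿⠿⠿⠿⠿⠿
⠿⠿⠿⠿⠿⠿⠿⠿⠿⠿⠿

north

⠒⠿⣿⠒⠒⠿⠀⠀⠀⠀⠀
⠂⠒⠂⠂⠿⠒⠀⠀⠀⠀⠀
⠒⠒⠒⠒⠒⠂⠀⠀⠀⠀⠀
⠒⠂⠿⠂⠒⠴⠴⠴⠀⠀⠀
⠀⠴⠒⠒⠒⣿⣿⠒⠀⠀⠀
⠀⠒⠂⠒⠒⣾⠂⠂⠀⠀⠀
⠀⣿⠒⠂⠒⣿⠒⠒⠀⠀⠀
⠀⠒⠒⠒⠒⠿⠒⠒⠀⠀⠀
⠿⠿⠿⠿⠿⠿⠿⠿⠿⠿⠿
⠿⠿⠿⠿⠿⠿⠿⠿⠿⠿⠿
⠿⠿⠿⠿⠿⠿⠿⠿⠿⠿⠿

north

⠴⠒⠒⠒⠒⠂⠀⠀⠀⠀⠀
⠒⠿⣿⠒⠒⠿⠀⠀⠀⠀⠀
⠂⠒⠂⠂⠿⠒⠀⠀⠀⠀⠀
⠒⠒⠒⠒⠒⠂⠒⣿⠀⠀⠀
⠒⠂⠿⠂⠒⠴⠴⠴⠀⠀⠀
⠀⠴⠒⠒⠒⣾⣿⠒⠀⠀⠀
⠀⠒⠂⠒⠒⠂⠂⠂⠀⠀⠀
⠀⣿⠒⠂⠒⣿⠒⠒⠀⠀⠀
⠀⠒⠒⠒⠒⠿⠒⠒⠀⠀⠀
⠿⠿⠿⠿⠿⠿⠿⠿⠿⠿⠿
⠿⠿⠿⠿⠿⠿⠿⠿⠿⠿⠿

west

⠒⠴⠒⠒⠒⠒⠂⠀⠀⠀⠀
⠂⠒⠿⣿⠒⠒⠿⠀⠀⠀⠀
⠒⠂⠒⠂⠂⠿⠒⠀⠀⠀⠀
⣿⠒⠒⠒⠒⠒⠂⠒⣿⠀⠀
⣿⠒⠂⠿⠂⠒⠴⠴⠴⠀⠀
⠀⠀⠴⠒⠒⣾⣿⣿⠒⠀⠀
⠀⠀⠒⠂⠒⠒⠂⠂⠂⠀⠀
⠀⠀⣿⠒⠂⠒⣿⠒⠒⠀⠀
⠀⠀⠒⠒⠒⠒⠿⠒⠒⠀⠀
⠿⠿⠿⠿⠿⠿⠿⠿⠿⠿⠿
⠿⠿⠿⠿⠿⠿⠿⠿⠿⠿⠿

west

⠿⠒⠴⠒⠒⠒⠒⠂⠀⠀⠀
⠂⠂⠒⠿⣿⠒⠒⠿⠀⠀⠀
⠒⠒⠂⠒⠂⠂⠿⠒⠀⠀⠀
⠒⣿⠒⠒⠒⠒⠒⠂⠒⣿⠀
⠂⣿⠒⠂⠿⠂⠒⠴⠴⠴⠀
⠀⠀⠀⠴⠒⣾⠒⣿⣿⠒⠀
⠀⠀⠀⠒⠂⠒⠒⠂⠂⠂⠀
⠀⠀⠀⣿⠒⠂⠒⣿⠒⠒⠀
⠀⠀⠀⠒⠒⠒⠒⠿⠒⠒⠀
⠿⠿⠿⠿⠿⠿⠿⠿⠿⠿⠿
⠿⠿⠿⠿⠿⠿⠿⠿⠿⠿⠿

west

⠂⠿⠒⠴⠒⠒⠒⠒⠂⠀⠀
⣿⠂⠂⠒⠿⣿⠒⠒⠿⠀⠀
⠒⠒⠒⠂⠒⠂⠂⠿⠒⠀⠀
⠂⠒⣿⠒⠒⠒⠒⠒⠂⠒⣿
⣿⠂⣿⠒⠂⠿⠂⠒⠴⠴⠴
⠀⠀⠀⠂⠴⣾⠒⠒⣿⣿⠒
⠀⠀⠀⠿⠒⠂⠒⠒⠂⠂⠂
⠀⠀⠀⠒⣿⠒⠂⠒⣿⠒⠒
⠀⠀⠀⠀⠒⠒⠒⠒⠿⠒⠒
⠿⠿⠿⠿⠿⠿⠿⠿⠿⠿⠿
⠿⠿⠿⠿⠿⠿⠿⠿⠿⠿⠿

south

⣿⠂⠂⠒⠿⣿⠒⠒⠿⠀⠀
⠒⠒⠒⠂⠒⠂⠂⠿⠒⠀⠀
⠂⠒⣿⠒⠒⠒⠒⠒⠂⠒⣿
⣿⠂⣿⠒⠂⠿⠂⠒⠴⠴⠴
⠀⠀⠀⠂⠴⠒⠒⠒⣿⣿⠒
⠀⠀⠀⠿⠒⣾⠒⠒⠂⠂⠂
⠀⠀⠀⠒⣿⠒⠂⠒⣿⠒⠒
⠀⠀⠀⣿⠒⠒⠒⠒⠿⠒⠒
⠿⠿⠿⠿⠿⠿⠿⠿⠿⠿⠿
⠿⠿⠿⠿⠿⠿⠿⠿⠿⠿⠿
⠿⠿⠿⠿⠿⠿⠿⠿⠿⠿⠿

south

⠒⠒⠒⠂⠒⠂⠂⠿⠒⠀⠀
⠂⠒⣿⠒⠒⠒⠒⠒⠂⠒⣿
⣿⠂⣿⠒⠂⠿⠂⠒⠴⠴⠴
⠀⠀⠀⠂⠴⠒⠒⠒⣿⣿⠒
⠀⠀⠀⠿⠒⠂⠒⠒⠂⠂⠂
⠀⠀⠀⠒⣿⣾⠂⠒⣿⠒⠒
⠀⠀⠀⣿⠒⠒⠒⠒⠿⠒⠒
⠿⠿⠿⠿⠿⠿⠿⠿⠿⠿⠿
⠿⠿⠿⠿⠿⠿⠿⠿⠿⠿⠿
⠿⠿⠿⠿⠿⠿⠿⠿⠿⠿⠿
⠿⠿⠿⠿⠿⠿⠿⠿⠿⠿⠿

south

⠂⠒⣿⠒⠒⠒⠒⠒⠂⠒⣿
⣿⠂⣿⠒⠂⠿⠂⠒⠴⠴⠴
⠀⠀⠀⠂⠴⠒⠒⠒⣿⣿⠒
⠀⠀⠀⠿⠒⠂⠒⠒⠂⠂⠂
⠀⠀⠀⠒⣿⠒⠂⠒⣿⠒⠒
⠀⠀⠀⣿⠒⣾⠒⠒⠿⠒⠒
⠿⠿⠿⠿⠿⠿⠿⠿⠿⠿⠿
⠿⠿⠿⠿⠿⠿⠿⠿⠿⠿⠿
⠿⠿⠿⠿⠿⠿⠿⠿⠿⠿⠿
⠿⠿⠿⠿⠿⠿⠿⠿⠿⠿⠿
⠿⠿⠿⠿⠿⠿⠿⠿⠿⠿⠿

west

⠒⠂⠒⣿⠒⠒⠒⠒⠒⠂⠒
⠴⣿⠂⣿⠒⠂⠿⠂⠒⠴⠴
⠀⠀⠀⠀⠂⠴⠒⠒⠒⣿⣿
⠀⠀⠀⠒⠿⠒⠂⠒⠒⠂⠂
⠀⠀⠀⣿⠒⣿⠒⠂⠒⣿⠒
⠀⠀⠀⠒⣿⣾⠒⠒⠒⠿⠒
⠿⠿⠿⠿⠿⠿⠿⠿⠿⠿⠿
⠿⠿⠿⠿⠿⠿⠿⠿⠿⠿⠿
⠿⠿⠿⠿⠿⠿⠿⠿⠿⠿⠿
⠿⠿⠿⠿⠿⠿⠿⠿⠿⠿⠿
⠿⠿⠿⠿⠿⠿⠿⠿⠿⠿⠿

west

⠀⠒⠂⠒⣿⠒⠒⠒⠒⠒⠂
⠀⠴⣿⠂⣿⠒⠂⠿⠂⠒⠴
⠀⠀⠀⠀⠀⠂⠴⠒⠒⠒⣿
⠀⠀⠀⠂⠒⠿⠒⠂⠒⠒⠂
⠀⠀⠀⠒⣿⠒⣿⠒⠂⠒⣿
⠀⠀⠀⠒⠒⣾⠒⠒⠒⠒⠿
⠿⠿⠿⠿⠿⠿⠿⠿⠿⠿⠿
⠿⠿⠿⠿⠿⠿⠿⠿⠿⠿⠿
⠿⠿⠿⠿⠿⠿⠿⠿⠿⠿⠿
⠿⠿⠿⠿⠿⠿⠿⠿⠿⠿⠿
⠿⠿⠿⠿⠿⠿⠿⠿⠿⠿⠿

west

⠀⠀⠒⠂⠒⣿⠒⠒⠒⠒⠒
⠀⠀⠴⣿⠂⣿⠒⠂⠿⠂⠒
⠀⠀⠀⠀⠀⠀⠂⠴⠒⠒⠒
⠀⠀⠀⠂⠂⠒⠿⠒⠂⠒⠒
⠀⠀⠀⠂⠒⣿⠒⣿⠒⠂⠒
⠀⠀⠀⠿⠒⣾⣿⠒⠒⠒⠒
⠿⠿⠿⠿⠿⠿⠿⠿⠿⠿⠿
⠿⠿⠿⠿⠿⠿⠿⠿⠿⠿⠿
⠿⠿⠿⠿⠿⠿⠿⠿⠿⠿⠿
⠿⠿⠿⠿⠿⠿⠿⠿⠿⠿⠿
⠿⠿⠿⠿⠿⠿⠿⠿⠿⠿⠿

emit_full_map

⠴⠂⠿⠒⠴⠒⠒⠒⠒⠂⠀⠀
⠒⣿⠂⠂⠒⠿⣿⠒⠒⠿⠀⠀
⠒⠒⠒⠒⠂⠒⠂⠂⠿⠒⠀⠀
⠒⠂⠒⣿⠒⠒⠒⠒⠒⠂⠒⣿
⠴⣿⠂⣿⠒⠂⠿⠂⠒⠴⠴⠴
⠀⠀⠀⠀⠂⠴⠒⠒⠒⣿⣿⠒
⠀⠂⠂⠒⠿⠒⠂⠒⠒⠂⠂⠂
⠀⠂⠒⣿⠒⣿⠒⠂⠒⣿⠒⠒
⠀⠿⠒⣾⣿⠒⠒⠒⠒⠿⠒⠒


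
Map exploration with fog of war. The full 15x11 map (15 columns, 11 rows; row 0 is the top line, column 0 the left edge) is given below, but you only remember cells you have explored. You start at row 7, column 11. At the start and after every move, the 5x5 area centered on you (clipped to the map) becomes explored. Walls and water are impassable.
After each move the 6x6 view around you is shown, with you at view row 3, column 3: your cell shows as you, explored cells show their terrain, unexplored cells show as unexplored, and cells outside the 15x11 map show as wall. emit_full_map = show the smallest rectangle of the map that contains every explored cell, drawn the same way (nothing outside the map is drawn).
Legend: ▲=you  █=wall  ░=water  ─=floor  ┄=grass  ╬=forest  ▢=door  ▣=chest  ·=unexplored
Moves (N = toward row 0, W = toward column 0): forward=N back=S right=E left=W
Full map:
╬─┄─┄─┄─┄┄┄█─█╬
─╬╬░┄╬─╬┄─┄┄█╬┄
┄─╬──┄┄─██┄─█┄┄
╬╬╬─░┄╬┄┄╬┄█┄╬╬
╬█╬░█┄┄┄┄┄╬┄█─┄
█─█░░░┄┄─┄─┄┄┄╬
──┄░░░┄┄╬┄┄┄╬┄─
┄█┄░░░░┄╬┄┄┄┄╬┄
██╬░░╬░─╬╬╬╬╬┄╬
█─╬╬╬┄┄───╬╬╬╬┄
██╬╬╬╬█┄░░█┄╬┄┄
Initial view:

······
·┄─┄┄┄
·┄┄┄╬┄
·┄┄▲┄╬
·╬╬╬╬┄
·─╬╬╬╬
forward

······
·┄╬┄█─
·┄─┄┄┄
·┄┄▲╬┄
·┄┄┄┄╬
·╬╬╬╬┄

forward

······
·╬┄█┄╬
·┄╬┄█─
·┄─▲┄┄
·┄┄┄╬┄
·┄┄┄┄╬

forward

······
·█┄─█┄
·╬┄█┄╬
·┄╬▲█─
·┄─┄┄┄
·┄┄┄╬┄

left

······
·██┄─█
·┄╬┄█┄
·┄┄▲┄█
·─┄─┄┄
·╬┄┄┄╬

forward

······
·┄─┄┄█
·██┄─█
·┄╬▲█┄
·┄┄╬┄█
·─┄─┄┄

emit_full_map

┄─┄┄█·
██┄─█┄
┄╬▲█┄╬
┄┄╬┄█─
─┄─┄┄┄
╬┄┄┄╬┄
·┄┄┄┄╬
·╬╬╬╬┄
·─╬╬╬╬

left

······
·╬┄─┄┄
·─██┄─
·┄┄▲┄█
·┄┄┄╬┄
·┄─┄─┄

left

······
·─╬┄─┄
·┄─██┄
·╬┄▲╬┄
·┄┄┄┄╬
·┄┄─┄─

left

······
·╬─╬┄─
·┄┄─██
·┄╬▲┄╬
·┄┄┄┄┄
·░┄┄─┄

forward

██████
·─┄─┄┄
·╬─╬┄─
·┄┄▲██
·┄╬┄┄╬
·┄┄┄┄┄

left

██████
·┄─┄─┄
·┄╬─╬┄
·─┄▲─█
·░┄╬┄┄
·█┄┄┄┄

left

██████
·─┄─┄─
·░┄╬─╬
·──▲┄─
·─░┄╬┄
·░█┄┄┄

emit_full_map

─┄─┄─┄┄····
░┄╬─╬┄─┄┄█·
──▲┄─██┄─█┄
─░┄╬┄┄╬┄█┄╬
░█┄┄┄┄┄╬┄█─
··░┄┄─┄─┄┄┄
·····╬┄┄┄╬┄
······┄┄┄┄╬
······╬╬╬╬┄
······─╬╬╬╬

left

██████
·┄─┄─┄
·╬░┄╬─
·╬─▲┄┄
·╬─░┄╬
·╬░█┄┄

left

██████
·─┄─┄─
·╬╬░┄╬
·─╬▲─┄
·╬╬─░┄
·█╬░█┄

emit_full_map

─┄─┄─┄─┄┄····
╬╬░┄╬─╬┄─┄┄█·
─╬▲─┄┄─██┄─█┄
╬╬─░┄╬┄┄╬┄█┄╬
█╬░█┄┄┄┄┄╬┄█─
····░┄┄─┄─┄┄┄
·······╬┄┄┄╬┄
········┄┄┄┄╬
········╬╬╬╬┄
········─╬╬╬╬


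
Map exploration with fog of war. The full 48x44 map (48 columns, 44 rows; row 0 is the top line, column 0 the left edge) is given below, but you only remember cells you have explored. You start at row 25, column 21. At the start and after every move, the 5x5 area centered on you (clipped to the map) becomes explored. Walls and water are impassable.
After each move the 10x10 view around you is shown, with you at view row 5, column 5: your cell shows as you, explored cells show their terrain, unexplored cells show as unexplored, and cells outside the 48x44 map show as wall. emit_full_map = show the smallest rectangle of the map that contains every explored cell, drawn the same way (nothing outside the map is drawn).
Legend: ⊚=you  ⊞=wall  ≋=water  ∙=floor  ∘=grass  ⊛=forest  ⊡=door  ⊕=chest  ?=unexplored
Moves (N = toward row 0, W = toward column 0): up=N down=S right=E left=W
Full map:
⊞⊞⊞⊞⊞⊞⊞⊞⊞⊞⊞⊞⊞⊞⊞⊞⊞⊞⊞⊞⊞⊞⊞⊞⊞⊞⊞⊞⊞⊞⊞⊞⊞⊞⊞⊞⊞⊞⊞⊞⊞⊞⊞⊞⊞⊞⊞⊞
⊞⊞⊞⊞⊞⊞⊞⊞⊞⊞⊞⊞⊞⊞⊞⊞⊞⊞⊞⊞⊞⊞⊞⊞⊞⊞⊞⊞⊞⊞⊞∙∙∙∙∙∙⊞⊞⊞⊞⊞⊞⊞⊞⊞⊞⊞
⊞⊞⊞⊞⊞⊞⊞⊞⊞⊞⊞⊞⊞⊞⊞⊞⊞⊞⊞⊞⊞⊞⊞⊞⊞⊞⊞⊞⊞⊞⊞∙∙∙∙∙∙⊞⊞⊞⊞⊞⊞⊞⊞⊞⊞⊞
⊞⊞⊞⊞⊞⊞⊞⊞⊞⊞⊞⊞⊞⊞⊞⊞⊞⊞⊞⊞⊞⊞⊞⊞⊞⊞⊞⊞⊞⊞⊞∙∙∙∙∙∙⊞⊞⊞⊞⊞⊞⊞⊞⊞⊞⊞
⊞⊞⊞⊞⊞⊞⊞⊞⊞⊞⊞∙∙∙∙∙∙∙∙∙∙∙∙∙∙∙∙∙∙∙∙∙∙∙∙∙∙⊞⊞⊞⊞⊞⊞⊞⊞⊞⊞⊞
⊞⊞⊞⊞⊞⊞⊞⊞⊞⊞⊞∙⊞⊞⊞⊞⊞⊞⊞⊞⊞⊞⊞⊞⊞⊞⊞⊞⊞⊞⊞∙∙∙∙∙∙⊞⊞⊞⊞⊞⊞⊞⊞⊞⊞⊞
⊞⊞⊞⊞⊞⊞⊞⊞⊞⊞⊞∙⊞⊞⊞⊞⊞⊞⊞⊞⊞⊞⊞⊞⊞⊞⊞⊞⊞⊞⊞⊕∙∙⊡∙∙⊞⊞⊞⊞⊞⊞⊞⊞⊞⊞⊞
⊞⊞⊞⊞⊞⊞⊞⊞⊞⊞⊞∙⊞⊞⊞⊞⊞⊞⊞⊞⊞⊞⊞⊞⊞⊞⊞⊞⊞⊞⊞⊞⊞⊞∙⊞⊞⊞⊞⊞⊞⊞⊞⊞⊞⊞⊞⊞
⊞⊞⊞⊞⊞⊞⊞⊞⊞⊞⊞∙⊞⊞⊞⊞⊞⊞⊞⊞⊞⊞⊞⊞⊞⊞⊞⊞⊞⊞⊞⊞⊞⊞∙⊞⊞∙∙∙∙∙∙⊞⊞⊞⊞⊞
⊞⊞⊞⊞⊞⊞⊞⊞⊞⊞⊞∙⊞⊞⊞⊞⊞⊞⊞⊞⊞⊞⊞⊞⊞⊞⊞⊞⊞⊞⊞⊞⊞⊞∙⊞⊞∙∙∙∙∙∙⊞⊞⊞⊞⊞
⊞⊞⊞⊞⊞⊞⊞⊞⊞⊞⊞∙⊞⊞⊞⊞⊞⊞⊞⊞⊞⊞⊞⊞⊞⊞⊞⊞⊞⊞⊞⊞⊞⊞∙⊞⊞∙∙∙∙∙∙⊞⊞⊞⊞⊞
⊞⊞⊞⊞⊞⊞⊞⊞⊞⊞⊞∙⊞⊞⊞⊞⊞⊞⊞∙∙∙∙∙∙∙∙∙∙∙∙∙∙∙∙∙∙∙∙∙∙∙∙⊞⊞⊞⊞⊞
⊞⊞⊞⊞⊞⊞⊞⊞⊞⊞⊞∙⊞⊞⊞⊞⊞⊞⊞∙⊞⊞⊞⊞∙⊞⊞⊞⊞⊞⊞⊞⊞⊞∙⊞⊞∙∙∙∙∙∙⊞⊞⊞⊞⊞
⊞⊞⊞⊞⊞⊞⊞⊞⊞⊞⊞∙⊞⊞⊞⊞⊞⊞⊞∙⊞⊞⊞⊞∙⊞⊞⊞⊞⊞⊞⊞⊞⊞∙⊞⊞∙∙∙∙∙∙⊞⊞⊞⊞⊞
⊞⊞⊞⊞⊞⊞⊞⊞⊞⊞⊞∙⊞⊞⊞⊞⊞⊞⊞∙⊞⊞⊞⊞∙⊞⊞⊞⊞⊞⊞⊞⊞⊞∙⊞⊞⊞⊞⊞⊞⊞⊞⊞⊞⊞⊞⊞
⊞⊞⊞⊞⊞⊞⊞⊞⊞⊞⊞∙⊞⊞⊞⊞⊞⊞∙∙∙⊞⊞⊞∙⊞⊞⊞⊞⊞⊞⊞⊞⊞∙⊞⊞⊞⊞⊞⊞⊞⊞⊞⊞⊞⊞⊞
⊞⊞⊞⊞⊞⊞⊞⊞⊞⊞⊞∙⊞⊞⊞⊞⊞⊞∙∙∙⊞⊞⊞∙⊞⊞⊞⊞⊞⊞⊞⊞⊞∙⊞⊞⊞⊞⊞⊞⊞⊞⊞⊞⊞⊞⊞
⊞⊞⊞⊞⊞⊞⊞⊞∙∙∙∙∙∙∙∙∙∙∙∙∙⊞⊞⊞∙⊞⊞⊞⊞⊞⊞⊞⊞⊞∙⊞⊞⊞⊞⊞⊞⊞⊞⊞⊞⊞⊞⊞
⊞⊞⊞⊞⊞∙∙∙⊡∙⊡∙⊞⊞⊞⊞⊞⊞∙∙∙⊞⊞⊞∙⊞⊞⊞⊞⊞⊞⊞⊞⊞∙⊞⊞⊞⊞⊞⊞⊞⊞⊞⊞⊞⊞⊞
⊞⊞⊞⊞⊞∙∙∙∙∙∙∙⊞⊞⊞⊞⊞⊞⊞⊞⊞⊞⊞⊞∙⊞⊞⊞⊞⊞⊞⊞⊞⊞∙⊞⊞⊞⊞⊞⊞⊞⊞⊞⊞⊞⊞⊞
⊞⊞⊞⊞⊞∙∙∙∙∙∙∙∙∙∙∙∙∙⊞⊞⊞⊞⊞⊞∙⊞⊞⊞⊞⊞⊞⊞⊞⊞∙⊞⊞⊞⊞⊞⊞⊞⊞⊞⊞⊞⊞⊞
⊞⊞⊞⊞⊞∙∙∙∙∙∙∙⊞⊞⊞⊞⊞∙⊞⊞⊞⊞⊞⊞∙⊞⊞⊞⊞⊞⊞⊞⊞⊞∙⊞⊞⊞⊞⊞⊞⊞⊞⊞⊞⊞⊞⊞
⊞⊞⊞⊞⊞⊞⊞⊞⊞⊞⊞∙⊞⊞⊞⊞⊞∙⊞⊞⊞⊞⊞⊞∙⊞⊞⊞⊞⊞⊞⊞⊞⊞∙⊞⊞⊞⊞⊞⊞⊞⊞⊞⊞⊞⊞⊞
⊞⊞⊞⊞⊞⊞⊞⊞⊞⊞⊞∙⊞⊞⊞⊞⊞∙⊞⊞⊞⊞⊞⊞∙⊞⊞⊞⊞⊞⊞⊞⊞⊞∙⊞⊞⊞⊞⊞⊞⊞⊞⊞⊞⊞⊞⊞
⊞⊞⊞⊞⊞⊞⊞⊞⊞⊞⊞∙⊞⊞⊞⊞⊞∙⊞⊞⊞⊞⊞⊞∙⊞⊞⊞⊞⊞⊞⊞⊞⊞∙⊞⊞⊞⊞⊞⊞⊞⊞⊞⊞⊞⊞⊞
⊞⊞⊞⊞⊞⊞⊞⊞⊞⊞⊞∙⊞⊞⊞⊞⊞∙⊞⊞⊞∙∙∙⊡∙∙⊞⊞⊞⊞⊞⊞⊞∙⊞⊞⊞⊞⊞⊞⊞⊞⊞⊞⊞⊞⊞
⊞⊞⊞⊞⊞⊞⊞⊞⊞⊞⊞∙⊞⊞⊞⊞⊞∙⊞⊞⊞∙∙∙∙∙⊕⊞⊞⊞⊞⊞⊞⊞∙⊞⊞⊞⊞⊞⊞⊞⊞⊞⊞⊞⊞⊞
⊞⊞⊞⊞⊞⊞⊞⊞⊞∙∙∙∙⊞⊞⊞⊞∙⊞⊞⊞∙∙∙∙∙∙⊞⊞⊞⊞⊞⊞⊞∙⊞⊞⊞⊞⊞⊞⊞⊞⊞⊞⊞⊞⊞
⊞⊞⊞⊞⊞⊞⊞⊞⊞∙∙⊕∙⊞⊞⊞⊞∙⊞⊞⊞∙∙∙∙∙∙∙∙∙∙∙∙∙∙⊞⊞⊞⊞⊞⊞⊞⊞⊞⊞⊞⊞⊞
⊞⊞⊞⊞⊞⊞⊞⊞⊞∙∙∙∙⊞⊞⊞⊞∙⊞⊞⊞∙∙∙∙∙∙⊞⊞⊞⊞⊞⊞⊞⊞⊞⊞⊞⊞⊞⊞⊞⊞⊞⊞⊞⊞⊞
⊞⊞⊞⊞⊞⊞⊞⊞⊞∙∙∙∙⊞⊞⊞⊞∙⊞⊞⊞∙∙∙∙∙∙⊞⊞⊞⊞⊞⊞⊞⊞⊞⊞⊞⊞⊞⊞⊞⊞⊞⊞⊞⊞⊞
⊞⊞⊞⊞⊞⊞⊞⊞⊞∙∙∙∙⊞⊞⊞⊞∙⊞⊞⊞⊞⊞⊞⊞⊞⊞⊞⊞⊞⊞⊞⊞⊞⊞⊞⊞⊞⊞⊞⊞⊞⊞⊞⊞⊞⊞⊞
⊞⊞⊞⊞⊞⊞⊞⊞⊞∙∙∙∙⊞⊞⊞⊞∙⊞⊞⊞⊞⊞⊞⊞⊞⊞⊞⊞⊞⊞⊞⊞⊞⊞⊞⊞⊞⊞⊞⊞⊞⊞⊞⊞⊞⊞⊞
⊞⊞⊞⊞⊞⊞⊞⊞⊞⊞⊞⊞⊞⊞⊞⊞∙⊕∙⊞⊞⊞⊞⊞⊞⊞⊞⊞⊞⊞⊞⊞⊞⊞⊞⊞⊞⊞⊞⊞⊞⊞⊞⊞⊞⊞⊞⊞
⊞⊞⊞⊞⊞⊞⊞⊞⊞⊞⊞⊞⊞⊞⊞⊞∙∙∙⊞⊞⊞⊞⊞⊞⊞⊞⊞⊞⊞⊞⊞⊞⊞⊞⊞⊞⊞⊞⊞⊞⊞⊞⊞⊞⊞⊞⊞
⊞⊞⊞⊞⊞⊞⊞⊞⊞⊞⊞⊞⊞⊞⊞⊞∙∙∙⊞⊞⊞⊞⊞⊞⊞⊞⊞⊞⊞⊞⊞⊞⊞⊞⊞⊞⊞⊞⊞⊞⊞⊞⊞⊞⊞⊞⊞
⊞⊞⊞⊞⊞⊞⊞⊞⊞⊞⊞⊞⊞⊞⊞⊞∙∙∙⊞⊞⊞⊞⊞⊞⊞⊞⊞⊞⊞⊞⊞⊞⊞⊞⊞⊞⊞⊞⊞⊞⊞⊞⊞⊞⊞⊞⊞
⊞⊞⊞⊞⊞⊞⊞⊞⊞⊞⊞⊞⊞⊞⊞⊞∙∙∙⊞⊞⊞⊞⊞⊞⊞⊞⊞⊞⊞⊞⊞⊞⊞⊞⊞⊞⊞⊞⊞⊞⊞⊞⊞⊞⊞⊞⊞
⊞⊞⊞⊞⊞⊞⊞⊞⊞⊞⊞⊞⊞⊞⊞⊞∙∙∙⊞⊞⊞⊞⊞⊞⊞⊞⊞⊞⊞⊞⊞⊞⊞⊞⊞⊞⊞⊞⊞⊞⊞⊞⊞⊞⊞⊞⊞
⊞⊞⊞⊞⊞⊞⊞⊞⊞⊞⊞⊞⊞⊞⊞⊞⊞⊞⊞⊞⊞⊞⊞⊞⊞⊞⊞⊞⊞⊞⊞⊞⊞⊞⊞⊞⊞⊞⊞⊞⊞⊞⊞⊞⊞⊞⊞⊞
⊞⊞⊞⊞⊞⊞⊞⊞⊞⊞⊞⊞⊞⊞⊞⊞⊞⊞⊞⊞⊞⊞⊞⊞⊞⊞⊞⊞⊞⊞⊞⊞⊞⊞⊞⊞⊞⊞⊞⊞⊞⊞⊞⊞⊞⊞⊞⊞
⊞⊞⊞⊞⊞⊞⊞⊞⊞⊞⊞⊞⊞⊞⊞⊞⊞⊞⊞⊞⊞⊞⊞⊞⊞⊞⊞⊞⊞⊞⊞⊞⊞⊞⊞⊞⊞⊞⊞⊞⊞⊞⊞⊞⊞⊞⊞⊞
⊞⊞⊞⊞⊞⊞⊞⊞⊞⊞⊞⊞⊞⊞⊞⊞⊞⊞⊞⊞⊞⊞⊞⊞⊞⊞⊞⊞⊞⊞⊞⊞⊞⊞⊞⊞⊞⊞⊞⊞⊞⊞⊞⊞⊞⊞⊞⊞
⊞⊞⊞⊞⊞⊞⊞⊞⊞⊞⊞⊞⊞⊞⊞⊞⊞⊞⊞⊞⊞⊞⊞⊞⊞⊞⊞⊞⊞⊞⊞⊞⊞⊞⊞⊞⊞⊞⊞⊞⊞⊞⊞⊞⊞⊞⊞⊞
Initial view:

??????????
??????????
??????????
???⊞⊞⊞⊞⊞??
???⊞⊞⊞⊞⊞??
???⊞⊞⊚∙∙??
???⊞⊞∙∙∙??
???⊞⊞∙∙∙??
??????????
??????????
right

??????????
??????????
??????????
??⊞⊞⊞⊞⊞∙??
??⊞⊞⊞⊞⊞∙??
??⊞⊞∙⊚∙⊡??
??⊞⊞∙∙∙∙??
??⊞⊞∙∙∙∙??
??????????
??????????

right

??????????
??????????
??????????
?⊞⊞⊞⊞⊞∙⊞??
?⊞⊞⊞⊞⊞∙⊞??
?⊞⊞∙∙⊚⊡∙??
?⊞⊞∙∙∙∙∙??
?⊞⊞∙∙∙∙∙??
??????????
??????????

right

??????????
??????????
??????????
⊞⊞⊞⊞⊞∙⊞⊞??
⊞⊞⊞⊞⊞∙⊞⊞??
⊞⊞∙∙∙⊚∙∙??
⊞⊞∙∙∙∙∙⊕??
⊞⊞∙∙∙∙∙∙??
??????????
??????????

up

??????????
??????????
??????????
???⊞⊞∙⊞⊞??
⊞⊞⊞⊞⊞∙⊞⊞??
⊞⊞⊞⊞⊞⊚⊞⊞??
⊞⊞∙∙∙⊡∙∙??
⊞⊞∙∙∙∙∙⊕??
⊞⊞∙∙∙∙∙∙??
??????????

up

??????????
??????????
??????????
???⊞⊞∙⊞⊞??
???⊞⊞∙⊞⊞??
⊞⊞⊞⊞⊞⊚⊞⊞??
⊞⊞⊞⊞⊞∙⊞⊞??
⊞⊞∙∙∙⊡∙∙??
⊞⊞∙∙∙∙∙⊕??
⊞⊞∙∙∙∙∙∙??

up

??????????
??????????
??????????
???⊞⊞∙⊞⊞??
???⊞⊞∙⊞⊞??
???⊞⊞⊚⊞⊞??
⊞⊞⊞⊞⊞∙⊞⊞??
⊞⊞⊞⊞⊞∙⊞⊞??
⊞⊞∙∙∙⊡∙∙??
⊞⊞∙∙∙∙∙⊕??

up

??????????
??????????
??????????
???⊞⊞∙⊞⊞??
???⊞⊞∙⊞⊞??
???⊞⊞⊚⊞⊞??
???⊞⊞∙⊞⊞??
⊞⊞⊞⊞⊞∙⊞⊞??
⊞⊞⊞⊞⊞∙⊞⊞??
⊞⊞∙∙∙⊡∙∙??

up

??????????
??????????
??????????
???⊞⊞∙⊞⊞??
???⊞⊞∙⊞⊞??
???⊞⊞⊚⊞⊞??
???⊞⊞∙⊞⊞??
???⊞⊞∙⊞⊞??
⊞⊞⊞⊞⊞∙⊞⊞??
⊞⊞⊞⊞⊞∙⊞⊞??

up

??????????
??????????
??????????
???⊞⊞∙⊞⊞??
???⊞⊞∙⊞⊞??
???⊞⊞⊚⊞⊞??
???⊞⊞∙⊞⊞??
???⊞⊞∙⊞⊞??
???⊞⊞∙⊞⊞??
⊞⊞⊞⊞⊞∙⊞⊞??

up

??????????
??????????
??????????
???⊞⊞∙⊞⊞??
???⊞⊞∙⊞⊞??
???⊞⊞⊚⊞⊞??
???⊞⊞∙⊞⊞??
???⊞⊞∙⊞⊞??
???⊞⊞∙⊞⊞??
???⊞⊞∙⊞⊞??

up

??????????
??????????
??????????
???⊞⊞∙⊞⊞??
???⊞⊞∙⊞⊞??
???⊞⊞⊚⊞⊞??
???⊞⊞∙⊞⊞??
???⊞⊞∙⊞⊞??
???⊞⊞∙⊞⊞??
???⊞⊞∙⊞⊞??
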